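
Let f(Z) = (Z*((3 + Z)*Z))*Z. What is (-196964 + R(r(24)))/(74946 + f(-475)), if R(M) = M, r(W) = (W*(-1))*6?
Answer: -98554/25292599973 ≈ -3.8966e-6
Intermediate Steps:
r(W) = -6*W (r(W) = -W*6 = -6*W)
f(Z) = Z³*(3 + Z) (f(Z) = (Z*(Z*(3 + Z)))*Z = (Z²*(3 + Z))*Z = Z³*(3 + Z))
(-196964 + R(r(24)))/(74946 + f(-475)) = (-196964 - 6*24)/(74946 + (-475)³*(3 - 475)) = (-196964 - 144)/(74946 - 107171875*(-472)) = -197108/(74946 + 50585125000) = -197108/50585199946 = -197108*1/50585199946 = -98554/25292599973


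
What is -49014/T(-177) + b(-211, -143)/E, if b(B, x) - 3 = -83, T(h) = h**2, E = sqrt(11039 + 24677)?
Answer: -5446/3481 - 40*sqrt(8929)/8929 ≈ -1.9878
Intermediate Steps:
E = 2*sqrt(8929) (E = sqrt(35716) = 2*sqrt(8929) ≈ 188.99)
b(B, x) = -80 (b(B, x) = 3 - 83 = -80)
-49014/T(-177) + b(-211, -143)/E = -49014/((-177)**2) - 80*sqrt(8929)/17858 = -49014/31329 - 40*sqrt(8929)/8929 = -49014*1/31329 - 40*sqrt(8929)/8929 = -5446/3481 - 40*sqrt(8929)/8929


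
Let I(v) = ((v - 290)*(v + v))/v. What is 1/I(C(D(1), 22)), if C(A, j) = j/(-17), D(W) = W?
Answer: -17/9904 ≈ -0.0017165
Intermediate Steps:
C(A, j) = -j/17 (C(A, j) = j*(-1/17) = -j/17)
I(v) = -580 + 2*v (I(v) = ((-290 + v)*(2*v))/v = (2*v*(-290 + v))/v = -580 + 2*v)
1/I(C(D(1), 22)) = 1/(-580 + 2*(-1/17*22)) = 1/(-580 + 2*(-22/17)) = 1/(-580 - 44/17) = 1/(-9904/17) = -17/9904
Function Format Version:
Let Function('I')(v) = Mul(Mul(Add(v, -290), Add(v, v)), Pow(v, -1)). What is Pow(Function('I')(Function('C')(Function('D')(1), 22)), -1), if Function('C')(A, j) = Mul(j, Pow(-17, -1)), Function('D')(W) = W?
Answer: Rational(-17, 9904) ≈ -0.0017165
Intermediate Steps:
Function('C')(A, j) = Mul(Rational(-1, 17), j) (Function('C')(A, j) = Mul(j, Rational(-1, 17)) = Mul(Rational(-1, 17), j))
Function('I')(v) = Add(-580, Mul(2, v)) (Function('I')(v) = Mul(Mul(Add(-290, v), Mul(2, v)), Pow(v, -1)) = Mul(Mul(2, v, Add(-290, v)), Pow(v, -1)) = Add(-580, Mul(2, v)))
Pow(Function('I')(Function('C')(Function('D')(1), 22)), -1) = Pow(Add(-580, Mul(2, Mul(Rational(-1, 17), 22))), -1) = Pow(Add(-580, Mul(2, Rational(-22, 17))), -1) = Pow(Add(-580, Rational(-44, 17)), -1) = Pow(Rational(-9904, 17), -1) = Rational(-17, 9904)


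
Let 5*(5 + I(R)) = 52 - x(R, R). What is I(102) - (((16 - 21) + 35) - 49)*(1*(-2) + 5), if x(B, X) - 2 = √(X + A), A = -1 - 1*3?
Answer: 62 - 7*√2/5 ≈ 60.020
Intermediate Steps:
A = -4 (A = -1 - 3 = -4)
x(B, X) = 2 + √(-4 + X) (x(B, X) = 2 + √(X - 4) = 2 + √(-4 + X))
I(R) = 5 - √(-4 + R)/5 (I(R) = -5 + (52 - (2 + √(-4 + R)))/5 = -5 + (52 + (-2 - √(-4 + R)))/5 = -5 + (50 - √(-4 + R))/5 = -5 + (10 - √(-4 + R)/5) = 5 - √(-4 + R)/5)
I(102) - (((16 - 21) + 35) - 49)*(1*(-2) + 5) = (5 - √(-4 + 102)/5) - (((16 - 21) + 35) - 49)*(1*(-2) + 5) = (5 - 7*√2/5) - ((-5 + 35) - 49)*(-2 + 5) = (5 - 7*√2/5) - (30 - 49)*3 = (5 - 7*√2/5) - (-19)*3 = (5 - 7*√2/5) - 1*(-57) = (5 - 7*√2/5) + 57 = 62 - 7*√2/5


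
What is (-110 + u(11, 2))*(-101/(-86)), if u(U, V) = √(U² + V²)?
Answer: -5555/43 + 505*√5/86 ≈ -116.06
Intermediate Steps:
(-110 + u(11, 2))*(-101/(-86)) = (-110 + √(11² + 2²))*(-101/(-86)) = (-110 + √(121 + 4))*(-101*(-1/86)) = (-110 + √125)*(101/86) = (-110 + 5*√5)*(101/86) = -5555/43 + 505*√5/86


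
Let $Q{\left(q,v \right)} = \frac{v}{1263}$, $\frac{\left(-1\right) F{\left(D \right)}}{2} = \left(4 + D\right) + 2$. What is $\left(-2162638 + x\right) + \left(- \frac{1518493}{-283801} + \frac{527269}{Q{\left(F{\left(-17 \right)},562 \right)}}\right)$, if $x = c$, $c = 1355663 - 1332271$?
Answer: $- \frac{152206023241439}{159496162} \approx -9.5429 \cdot 10^{5}$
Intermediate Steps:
$c = 23392$
$x = 23392$
$F{\left(D \right)} = -12 - 2 D$ ($F{\left(D \right)} = - 2 \left(\left(4 + D\right) + 2\right) = - 2 \left(6 + D\right) = -12 - 2 D$)
$Q{\left(q,v \right)} = \frac{v}{1263}$ ($Q{\left(q,v \right)} = v \frac{1}{1263} = \frac{v}{1263}$)
$\left(-2162638 + x\right) + \left(- \frac{1518493}{-283801} + \frac{527269}{Q{\left(F{\left(-17 \right)},562 \right)}}\right) = \left(-2162638 + 23392\right) + \left(- \frac{1518493}{-283801} + \frac{527269}{\frac{1}{1263} \cdot 562}\right) = -2139246 - \left(- \frac{1518493}{283801} - \frac{527269}{\frac{562}{1263}}\right) = -2139246 + \left(\frac{1518493}{283801} + 527269 \cdot \frac{1263}{562}\right) = -2139246 + \left(\frac{1518493}{283801} + \frac{665940747}{562}\right) = -2139246 + \frac{188995503332413}{159496162} = - \frac{152206023241439}{159496162}$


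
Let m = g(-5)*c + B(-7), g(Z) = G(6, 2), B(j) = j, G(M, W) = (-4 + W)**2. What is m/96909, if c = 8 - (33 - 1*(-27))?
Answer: -215/96909 ≈ -0.0022186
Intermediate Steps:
c = -52 (c = 8 - (33 + 27) = 8 - 1*60 = 8 - 60 = -52)
g(Z) = 4 (g(Z) = (-4 + 2)**2 = (-2)**2 = 4)
m = -215 (m = 4*(-52) - 7 = -208 - 7 = -215)
m/96909 = -215/96909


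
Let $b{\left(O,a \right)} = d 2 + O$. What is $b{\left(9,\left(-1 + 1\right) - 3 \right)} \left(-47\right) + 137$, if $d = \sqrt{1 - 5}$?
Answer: $-286 - 188 i \approx -286.0 - 188.0 i$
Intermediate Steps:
$d = 2 i$ ($d = \sqrt{-4} = 2 i \approx 2.0 i$)
$b{\left(O,a \right)} = O + 4 i$ ($b{\left(O,a \right)} = 2 i 2 + O = 4 i + O = O + 4 i$)
$b{\left(9,\left(-1 + 1\right) - 3 \right)} \left(-47\right) + 137 = \left(9 + 4 i\right) \left(-47\right) + 137 = \left(-423 - 188 i\right) + 137 = -286 - 188 i$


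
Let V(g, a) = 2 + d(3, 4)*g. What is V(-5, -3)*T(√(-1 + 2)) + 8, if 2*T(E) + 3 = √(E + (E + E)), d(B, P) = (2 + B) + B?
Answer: 65 - 19*√3 ≈ 32.091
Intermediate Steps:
d(B, P) = 2 + 2*B
T(E) = -3/2 + √3*√E/2 (T(E) = -3/2 + √(E + (E + E))/2 = -3/2 + √(E + 2*E)/2 = -3/2 + √(3*E)/2 = -3/2 + (√3*√E)/2 = -3/2 + √3*√E/2)
V(g, a) = 2 + 8*g (V(g, a) = 2 + (2 + 2*3)*g = 2 + (2 + 6)*g = 2 + 8*g)
V(-5, -3)*T(√(-1 + 2)) + 8 = (2 + 8*(-5))*(-3/2 + √3*√(√(-1 + 2))/2) + 8 = (2 - 40)*(-3/2 + √3*√(√1)/2) + 8 = -38*(-3/2 + √3*√1/2) + 8 = -38*(-3/2 + (½)*√3*1) + 8 = -38*(-3/2 + √3/2) + 8 = (57 - 19*√3) + 8 = 65 - 19*√3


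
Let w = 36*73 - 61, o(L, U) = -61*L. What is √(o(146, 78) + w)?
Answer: I*√6339 ≈ 79.618*I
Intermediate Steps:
w = 2567 (w = 2628 - 61 = 2567)
√(o(146, 78) + w) = √(-61*146 + 2567) = √(-8906 + 2567) = √(-6339) = I*√6339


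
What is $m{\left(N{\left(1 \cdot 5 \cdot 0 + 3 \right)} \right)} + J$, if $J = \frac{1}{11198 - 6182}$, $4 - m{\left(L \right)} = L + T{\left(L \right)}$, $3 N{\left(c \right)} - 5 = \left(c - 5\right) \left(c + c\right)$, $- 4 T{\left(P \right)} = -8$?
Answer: $\frac{21737}{5016} \approx 4.3335$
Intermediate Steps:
$T{\left(P \right)} = 2$ ($T{\left(P \right)} = \left(- \frac{1}{4}\right) \left(-8\right) = 2$)
$N{\left(c \right)} = \frac{5}{3} + \frac{2 c \left(-5 + c\right)}{3}$ ($N{\left(c \right)} = \frac{5}{3} + \frac{\left(c - 5\right) \left(c + c\right)}{3} = \frac{5}{3} + \frac{\left(-5 + c\right) 2 c}{3} = \frac{5}{3} + \frac{2 c \left(-5 + c\right)}{3}$)
$m{\left(L \right)} = 2 - L$ ($m{\left(L \right)} = 4 - \left(L + 2\right) = 4 - \left(2 + L\right) = 2 - L$)
$J = \frac{1}{5016} \approx 0.00019936$
$m{\left(N{\left(1 \cdot 5 \cdot 0 + 3 \right)} \right)} + J = \left(2 - \left(\frac{5}{3} - \frac{10 \left(1 \cdot 5 \cdot 0 + 3\right)}{3} + \frac{2 \left(1 \cdot 5 \cdot 0 + 3\right)^{2}}{3}\right)\right) + \frac{1}{5016} = \left(2 - \left(\frac{5}{3} - \frac{10 \left(5 \cdot 0 + 3\right)}{3} + \frac{2 \left(5 \cdot 0 + 3\right)^{2}}{3}\right)\right) + \frac{1}{5016} = \left(2 - \left(\frac{5}{3} - \frac{10 \left(0 + 3\right)}{3} + \frac{2 \left(0 + 3\right)^{2}}{3}\right)\right) + \frac{1}{5016} = \left(2 - \left(\frac{5}{3} - 10 + \frac{2 \cdot 3^{2}}{3}\right)\right) + \frac{1}{5016} = \left(2 - \left(\frac{5}{3} - 10 + \frac{2}{3} \cdot 9\right)\right) + \frac{1}{5016} = \left(2 - \left(\frac{5}{3} - 10 + 6\right)\right) + \frac{1}{5016} = \left(2 - - \frac{7}{3}\right) + \frac{1}{5016} = \left(2 + \frac{7}{3}\right) + \frac{1}{5016} = \frac{13}{3} + \frac{1}{5016} = \frac{21737}{5016}$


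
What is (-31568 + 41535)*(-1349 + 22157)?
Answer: 207393336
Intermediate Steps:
(-31568 + 41535)*(-1349 + 22157) = 9967*20808 = 207393336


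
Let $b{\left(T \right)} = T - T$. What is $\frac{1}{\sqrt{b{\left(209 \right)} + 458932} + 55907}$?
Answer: $\frac{55907}{3125133717} - \frac{34 \sqrt{397}}{3125133717} \approx 1.7673 \cdot 10^{-5}$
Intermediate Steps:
$b{\left(T \right)} = 0$
$\frac{1}{\sqrt{b{\left(209 \right)} + 458932} + 55907} = \frac{1}{\sqrt{0 + 458932} + 55907} = \frac{1}{\sqrt{458932} + 55907} = \frac{1}{34 \sqrt{397} + 55907} = \frac{1}{55907 + 34 \sqrt{397}}$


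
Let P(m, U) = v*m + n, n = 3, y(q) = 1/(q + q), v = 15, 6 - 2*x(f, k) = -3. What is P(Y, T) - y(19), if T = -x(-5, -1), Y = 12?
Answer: 6953/38 ≈ 182.97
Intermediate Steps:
x(f, k) = 9/2 (x(f, k) = 3 - ½*(-3) = 3 + 3/2 = 9/2)
y(q) = 1/(2*q)
T = -9/2 (T = -1*9/2 = -9/2 ≈ -4.5000)
P(m, U) = 3 + 15*m (P(m, U) = 15*m + 3 = 3 + 15*m)
P(Y, T) - y(19) = (3 + 15*12) - 1/(2*19) = (3 + 180) - 1/(2*19) = 183 - 1*1/38 = 183 - 1/38 = 6953/38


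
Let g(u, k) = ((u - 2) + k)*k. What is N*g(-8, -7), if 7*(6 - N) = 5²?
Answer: 289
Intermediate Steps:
g(u, k) = k*(-2 + k + u) (g(u, k) = ((-2 + u) + k)*k = (-2 + k + u)*k = k*(-2 + k + u))
N = 17/7 (N = 6 - ⅐*5² = 6 - ⅐*25 = 6 - 25/7 = 17/7 ≈ 2.4286)
N*g(-8, -7) = 17*(-7*(-2 - 7 - 8))/7 = 17*(-7*(-17))/7 = (17/7)*119 = 289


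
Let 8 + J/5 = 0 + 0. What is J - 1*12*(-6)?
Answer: 32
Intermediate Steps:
J = -40 (J = -40 + 5*(0 + 0) = -40 + 5*0 = -40 + 0 = -40)
J - 1*12*(-6) = -40 - 1*12*(-6) = -40 - 12*(-6) = -40 + 72 = 32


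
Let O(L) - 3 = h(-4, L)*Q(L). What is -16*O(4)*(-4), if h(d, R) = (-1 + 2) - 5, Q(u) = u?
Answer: -832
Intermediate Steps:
h(d, R) = -4 (h(d, R) = 1 - 5 = -4)
O(L) = 3 - 4*L
-16*O(4)*(-4) = -16*(3 - 4*4)*(-4) = -16*(3 - 16)*(-4) = -16*(-13)*(-4) = 208*(-4) = -832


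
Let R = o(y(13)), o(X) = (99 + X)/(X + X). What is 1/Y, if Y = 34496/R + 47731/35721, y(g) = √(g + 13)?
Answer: 2272194003143547/157919149126314685433 + 8715276019916928*√26/157919149126314685433 ≈ 0.00029579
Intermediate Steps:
y(g) = √(13 + g)
o(X) = (99 + X)/(2*X) (o(X) = (99 + X)/((2*X)) = (99 + X)*(1/(2*X)) = (99 + X)/(2*X))
R = √26*(99 + √26)/52 (R = (99 + √(13 + 13))/(2*(√(13 + 13))) = (99 + √26)/(2*(√26)) = (√26/26)*(99 + √26)/2 = √26*(99 + √26)/52 ≈ 10.208)
Y = 47731/35721 + 34496/(½ + 99*√26/52) (Y = 34496/(½ + 99*√26/52) + 47731/35721 = 47731/35721 + 34496/(½ + 99*√26/52) ≈ 3380.7)
1/Y = 1/(-63609473507/349172775 + 6830208*√26/9775)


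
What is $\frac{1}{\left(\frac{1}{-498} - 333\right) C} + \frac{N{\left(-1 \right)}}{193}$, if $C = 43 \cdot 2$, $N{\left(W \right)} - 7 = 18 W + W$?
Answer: $- \frac{85618917}{1376264665} \approx -0.062211$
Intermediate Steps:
$N{\left(W \right)} = 7 + 19 W$ ($N{\left(W \right)} = 7 + \left(18 W + W\right) = 7 + 19 W$)
$C = 86$
$\frac{1}{\left(\frac{1}{-498} - 333\right) C} + \frac{N{\left(-1 \right)}}{193} = \frac{1}{\left(\frac{1}{-498} - 333\right) 86} + \frac{7 + 19 \left(-1\right)}{193} = \frac{1}{- \frac{1}{498} - 333} \cdot \frac{1}{86} + \left(7 - 19\right) \frac{1}{193} = \frac{1}{- \frac{165835}{498}} \cdot \frac{1}{86} - \frac{12}{193} = \left(- \frac{498}{165835}\right) \frac{1}{86} - \frac{12}{193} = - \frac{249}{7130905} - \frac{12}{193} = - \frac{85618917}{1376264665}$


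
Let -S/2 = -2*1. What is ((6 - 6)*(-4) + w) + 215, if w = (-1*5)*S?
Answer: 195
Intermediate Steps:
S = 4 (S = -(-4) = -2*(-2) = 4)
w = -20 (w = -1*5*4 = -5*4 = -20)
((6 - 6)*(-4) + w) + 215 = ((6 - 6)*(-4) - 20) + 215 = (0*(-4) - 20) + 215 = (0 - 20) + 215 = -20 + 215 = 195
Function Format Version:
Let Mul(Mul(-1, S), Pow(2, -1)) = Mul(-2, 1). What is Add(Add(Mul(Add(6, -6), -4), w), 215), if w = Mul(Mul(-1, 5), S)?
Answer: 195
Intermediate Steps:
S = 4 (S = Mul(-2, Mul(-2, 1)) = Mul(-2, -2) = 4)
w = -20 (w = Mul(Mul(-1, 5), 4) = Mul(-5, 4) = -20)
Add(Add(Mul(Add(6, -6), -4), w), 215) = Add(Add(Mul(Add(6, -6), -4), -20), 215) = Add(Add(Mul(0, -4), -20), 215) = Add(Add(0, -20), 215) = Add(-20, 215) = 195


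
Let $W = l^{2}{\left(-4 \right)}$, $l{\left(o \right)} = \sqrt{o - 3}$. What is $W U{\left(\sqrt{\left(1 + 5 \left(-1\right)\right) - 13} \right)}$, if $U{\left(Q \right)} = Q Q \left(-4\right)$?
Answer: $-476$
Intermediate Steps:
$U{\left(Q \right)} = - 4 Q^{2}$ ($U{\left(Q \right)} = Q^{2} \left(-4\right) = - 4 Q^{2}$)
$l{\left(o \right)} = \sqrt{-3 + o}$
$W = -7$ ($W = \left(\sqrt{-3 - 4}\right)^{2} = \left(\sqrt{-7}\right)^{2} = \left(i \sqrt{7}\right)^{2} = -7$)
$W U{\left(\sqrt{\left(1 + 5 \left(-1\right)\right) - 13} \right)} = - 7 \left(- 4 \left(\sqrt{\left(1 + 5 \left(-1\right)\right) - 13}\right)^{2}\right) = - 7 \left(- 4 \left(\sqrt{\left(1 - 5\right) - 13}\right)^{2}\right) = - 7 \left(- 4 \left(\sqrt{-4 - 13}\right)^{2}\right) = - 7 \left(- 4 \left(\sqrt{-17}\right)^{2}\right) = - 7 \left(- 4 \left(i \sqrt{17}\right)^{2}\right) = - 7 \left(\left(-4\right) \left(-17\right)\right) = \left(-7\right) 68 = -476$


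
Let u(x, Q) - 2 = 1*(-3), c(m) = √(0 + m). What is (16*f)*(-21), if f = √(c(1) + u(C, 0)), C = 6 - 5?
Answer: 0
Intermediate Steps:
C = 1
c(m) = √m
u(x, Q) = -1 (u(x, Q) = 2 + 1*(-3) = 2 - 3 = -1)
f = 0 (f = √(√1 - 1) = √(1 - 1) = √0 = 0)
(16*f)*(-21) = (16*0)*(-21) = 0*(-21) = 0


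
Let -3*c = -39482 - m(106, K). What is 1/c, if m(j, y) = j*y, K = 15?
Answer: 3/41072 ≈ 7.3042e-5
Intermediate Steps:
c = 41072/3 (c = -(-39482 - 106*15)/3 = -(-39482 - 1*1590)/3 = -(-39482 - 1590)/3 = -1/3*(-41072) = 41072/3 ≈ 13691.)
1/c = 1/(41072/3) = 3/41072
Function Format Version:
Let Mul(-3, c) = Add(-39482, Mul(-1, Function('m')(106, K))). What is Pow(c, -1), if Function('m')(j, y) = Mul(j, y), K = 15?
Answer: Rational(3, 41072) ≈ 7.3042e-5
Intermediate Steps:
c = Rational(41072, 3) (c = Mul(Rational(-1, 3), Add(-39482, Mul(-1, Mul(106, 15)))) = Mul(Rational(-1, 3), Add(-39482, Mul(-1, 1590))) = Mul(Rational(-1, 3), Add(-39482, -1590)) = Mul(Rational(-1, 3), -41072) = Rational(41072, 3) ≈ 13691.)
Pow(c, -1) = Pow(Rational(41072, 3), -1) = Rational(3, 41072)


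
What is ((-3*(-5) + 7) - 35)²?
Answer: 169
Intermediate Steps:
((-3*(-5) + 7) - 35)² = ((15 + 7) - 35)² = (22 - 35)² = (-13)² = 169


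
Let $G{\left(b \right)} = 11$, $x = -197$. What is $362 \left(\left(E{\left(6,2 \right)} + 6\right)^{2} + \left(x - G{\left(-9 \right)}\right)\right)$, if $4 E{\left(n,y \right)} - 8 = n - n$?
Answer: $-52128$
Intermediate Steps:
$E{\left(n,y \right)} = 2$ ($E{\left(n,y \right)} = 2 + \frac{n - n}{4} = 2 + \frac{1}{4} \cdot 0 = 2 + 0 = 2$)
$362 \left(\left(E{\left(6,2 \right)} + 6\right)^{2} + \left(x - G{\left(-9 \right)}\right)\right) = 362 \left(\left(2 + 6\right)^{2} - 208\right) = 362 \left(8^{2} - 208\right) = 362 \left(64 - 208\right) = 362 \left(-144\right) = -52128$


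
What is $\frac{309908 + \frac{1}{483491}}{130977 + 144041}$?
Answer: $\frac{149837728829}{132968727838} \approx 1.1269$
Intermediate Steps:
$\frac{309908 + \frac{1}{483491}}{130977 + 144041} = \frac{309908 + \frac{1}{483491}}{275018} = \frac{149837728829}{483491} \cdot \frac{1}{275018} = \frac{149837728829}{132968727838}$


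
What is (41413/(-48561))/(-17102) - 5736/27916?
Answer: -1190633957021/5795991259338 ≈ -0.20542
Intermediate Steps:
(41413/(-48561))/(-17102) - 5736/27916 = (41413*(-1/48561))*(-1/17102) - 5736*1/27916 = -41413/48561*(-1/17102) - 1434/6979 = 41413/830490222 - 1434/6979 = -1190633957021/5795991259338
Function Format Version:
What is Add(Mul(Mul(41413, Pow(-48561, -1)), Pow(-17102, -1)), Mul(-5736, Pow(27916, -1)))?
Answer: Rational(-1190633957021, 5795991259338) ≈ -0.20542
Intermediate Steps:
Add(Mul(Mul(41413, Pow(-48561, -1)), Pow(-17102, -1)), Mul(-5736, Pow(27916, -1))) = Add(Mul(Mul(41413, Rational(-1, 48561)), Rational(-1, 17102)), Mul(-5736, Rational(1, 27916))) = Add(Mul(Rational(-41413, 48561), Rational(-1, 17102)), Rational(-1434, 6979)) = Add(Rational(41413, 830490222), Rational(-1434, 6979)) = Rational(-1190633957021, 5795991259338)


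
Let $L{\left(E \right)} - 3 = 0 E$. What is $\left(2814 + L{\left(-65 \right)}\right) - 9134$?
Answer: $-6317$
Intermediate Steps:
$L{\left(E \right)} = 3$ ($L{\left(E \right)} = 3 + 0 E = 3 + 0 = 3$)
$\left(2814 + L{\left(-65 \right)}\right) - 9134 = \left(2814 + 3\right) - 9134 = 2817 - 9134 = -6317$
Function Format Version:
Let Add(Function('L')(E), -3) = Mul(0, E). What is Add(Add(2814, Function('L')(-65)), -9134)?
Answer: -6317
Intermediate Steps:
Function('L')(E) = 3 (Function('L')(E) = Add(3, Mul(0, E)) = Add(3, 0) = 3)
Add(Add(2814, Function('L')(-65)), -9134) = Add(Add(2814, 3), -9134) = Add(2817, -9134) = -6317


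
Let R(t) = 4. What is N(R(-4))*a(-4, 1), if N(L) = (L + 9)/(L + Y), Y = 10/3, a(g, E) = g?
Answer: -78/11 ≈ -7.0909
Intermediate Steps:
Y = 10/3 (Y = 10*(⅓) = 10/3 ≈ 3.3333)
N(L) = (9 + L)/(10/3 + L) (N(L) = (L + 9)/(L + 10/3) = (9 + L)/(10/3 + L))
N(R(-4))*a(-4, 1) = (3*(9 + 4)/(10 + 3*4))*(-4) = (3*13/(10 + 12))*(-4) = (3*13/22)*(-4) = (3*(1/22)*13)*(-4) = (39/22)*(-4) = -78/11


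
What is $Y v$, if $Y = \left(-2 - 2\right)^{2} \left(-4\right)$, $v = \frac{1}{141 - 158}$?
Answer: $\frac{64}{17} \approx 3.7647$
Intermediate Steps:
$v = - \frac{1}{17}$ ($v = \frac{1}{-17} = - \frac{1}{17} \approx -0.058824$)
$Y = -64$ ($Y = \left(-4\right)^{2} \left(-4\right) = 16 \left(-4\right) = -64$)
$Y v = \left(-64\right) \left(- \frac{1}{17}\right) = \frac{64}{17}$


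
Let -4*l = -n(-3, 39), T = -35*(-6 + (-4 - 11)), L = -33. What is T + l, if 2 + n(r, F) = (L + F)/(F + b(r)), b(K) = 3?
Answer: 20567/28 ≈ 734.54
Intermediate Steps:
T = 735 (T = -35*(-6 - 15) = -35*(-21) = 735)
n(r, F) = -2 + (-33 + F)/(3 + F) (n(r, F) = -2 + (-33 + F)/(F + 3) = -2 + (-33 + F)/(3 + F))
l = -13/28 (l = -(-1)*(-39 - 1*39)/(3 + 39)/4 = -(-1)*(-39 - 39)/42/4 = -(-1)*(1/42)*(-78)/4 = -(-1)*(-13)/(4*7) = -¼*13/7 = -13/28 ≈ -0.46429)
T + l = 735 - 13/28 = 20567/28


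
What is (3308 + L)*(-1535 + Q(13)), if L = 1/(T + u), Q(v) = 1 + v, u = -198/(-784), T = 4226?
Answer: -8335588348620/1656691 ≈ -5.0315e+6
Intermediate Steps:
u = 99/392 (u = -198*(-1/784) = 99/392 ≈ 0.25255)
L = 392/1656691 (L = 1/(4226 + 99/392) = 1/(1656691/392) = 392/1656691 ≈ 0.00023662)
(3308 + L)*(-1535 + Q(13)) = (3308 + 392/1656691)*(-1535 + (1 + 13)) = 5480334220*(-1535 + 14)/1656691 = (5480334220/1656691)*(-1521) = -8335588348620/1656691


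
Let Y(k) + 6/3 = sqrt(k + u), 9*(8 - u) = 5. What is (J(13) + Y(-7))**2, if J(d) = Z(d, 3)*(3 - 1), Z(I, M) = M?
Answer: 196/9 ≈ 21.778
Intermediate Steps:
u = 67/9 (u = 8 - 1/9*5 = 8 - 5/9 = 67/9 ≈ 7.4444)
Y(k) = -2 + sqrt(67/9 + k) (Y(k) = -2 + sqrt(k + 67/9) = -2 + sqrt(67/9 + k))
J(d) = 6 (J(d) = 3*(3 - 1) = 3*2 = 6)
(J(13) + Y(-7))**2 = (6 + (-2 + sqrt(67 + 9*(-7))/3))**2 = (6 + (-2 + sqrt(67 - 63)/3))**2 = (6 + (-2 + sqrt(4)/3))**2 = (6 + (-2 + (1/3)*2))**2 = (6 + (-2 + 2/3))**2 = (6 - 4/3)**2 = (14/3)**2 = 196/9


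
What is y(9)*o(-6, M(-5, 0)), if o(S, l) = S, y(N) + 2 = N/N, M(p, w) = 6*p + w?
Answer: 6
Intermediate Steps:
M(p, w) = w + 6*p
y(N) = -1 (y(N) = -2 + N/N = -2 + 1 = -1)
y(9)*o(-6, M(-5, 0)) = -1*(-6) = 6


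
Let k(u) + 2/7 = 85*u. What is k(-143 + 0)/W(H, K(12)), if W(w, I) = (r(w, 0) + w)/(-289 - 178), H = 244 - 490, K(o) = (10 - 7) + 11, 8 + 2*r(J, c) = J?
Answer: -39735629/2611 ≈ -15219.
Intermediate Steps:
r(J, c) = -4 + J/2
K(o) = 14 (K(o) = 3 + 11 = 14)
H = -246
k(u) = -2/7 + 85*u
W(w, I) = 4/467 - 3*w/934 (W(w, I) = ((-4 + w/2) + w)/(-289 - 178) = (-4 + 3*w/2)/(-467) = (-4 + 3*w/2)*(-1/467) = 4/467 - 3*w/934)
k(-143 + 0)/W(H, K(12)) = (-2/7 + 85*(-143 + 0))/(4/467 - 3/934*(-246)) = (-2/7 + 85*(-143))/(4/467 + 369/467) = (-2/7 - 12155)/(373/467) = -85087/7*467/373 = -39735629/2611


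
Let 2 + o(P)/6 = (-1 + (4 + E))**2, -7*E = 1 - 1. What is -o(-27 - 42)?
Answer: -42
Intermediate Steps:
E = 0 (E = -(1 - 1)/7 = -1/7*0 = 0)
o(P) = 42 (o(P) = -12 + 6*(-1 + (4 + 0))**2 = -12 + 6*(-1 + 4)**2 = -12 + 6*3**2 = -12 + 6*9 = -12 + 54 = 42)
-o(-27 - 42) = -1*42 = -42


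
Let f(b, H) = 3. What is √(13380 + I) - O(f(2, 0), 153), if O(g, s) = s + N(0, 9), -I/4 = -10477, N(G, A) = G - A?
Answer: -144 + 2*√13822 ≈ 91.134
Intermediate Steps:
I = 41908 (I = -4*(-10477) = 41908)
O(g, s) = -9 + s (O(g, s) = s + (0 - 1*9) = s + (0 - 9) = s - 9 = -9 + s)
√(13380 + I) - O(f(2, 0), 153) = √(13380 + 41908) - (-9 + 153) = √55288 - 1*144 = 2*√13822 - 144 = -144 + 2*√13822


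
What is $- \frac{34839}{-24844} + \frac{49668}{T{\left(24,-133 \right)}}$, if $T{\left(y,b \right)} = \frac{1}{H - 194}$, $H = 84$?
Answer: $- \frac{135734662281}{24844} \approx -5.4635 \cdot 10^{6}$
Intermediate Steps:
$T{\left(y,b \right)} = - \frac{1}{110}$ ($T{\left(y,b \right)} = \frac{1}{84 - 194} = \frac{1}{-110} = - \frac{1}{110}$)
$- \frac{34839}{-24844} + \frac{49668}{T{\left(24,-133 \right)}} = - \frac{34839}{-24844} + \frac{49668}{- \frac{1}{110}} = \left(-34839\right) \left(- \frac{1}{24844}\right) + 49668 \left(-110\right) = \frac{34839}{24844} - 5463480 = - \frac{135734662281}{24844}$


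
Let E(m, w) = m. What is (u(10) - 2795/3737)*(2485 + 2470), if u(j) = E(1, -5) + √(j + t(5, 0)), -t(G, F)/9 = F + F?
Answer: 4667610/3737 + 4955*√10 ≈ 16918.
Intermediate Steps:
t(G, F) = -18*F (t(G, F) = -9*(F + F) = -18*F)
u(j) = 1 + √j (u(j) = 1 + √(j - 18*0) = 1 + √(j + 0) = 1 + √j)
(u(10) - 2795/3737)*(2485 + 2470) = ((1 + √10) - 2795/3737)*(2485 + 2470) = ((1 + √10) - 2795*1/3737)*4955 = ((1 + √10) - 2795/3737)*4955 = (942/3737 + √10)*4955 = 4667610/3737 + 4955*√10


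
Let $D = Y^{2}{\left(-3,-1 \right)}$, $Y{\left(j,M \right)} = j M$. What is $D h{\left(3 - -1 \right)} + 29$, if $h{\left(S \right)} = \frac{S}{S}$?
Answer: $38$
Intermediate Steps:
$Y{\left(j,M \right)} = M j$
$h{\left(S \right)} = 1$
$D = 9$ ($D = \left(\left(-1\right) \left(-3\right)\right)^{2} = 3^{2} = 9$)
$D h{\left(3 - -1 \right)} + 29 = 9 \cdot 1 + 29 = 9 + 29 = 38$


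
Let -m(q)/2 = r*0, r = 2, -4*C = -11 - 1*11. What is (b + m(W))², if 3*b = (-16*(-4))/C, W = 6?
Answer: 16384/1089 ≈ 15.045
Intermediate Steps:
C = 11/2 (C = -(-11 - 1*11)/4 = -(-11 - 11)/4 = -¼*(-22) = 11/2 ≈ 5.5000)
m(q) = 0 (m(q) = -4*0 = -2*0 = 0)
b = 128/33 (b = ((-16*(-4))/(11/2))/3 = (64*(2/11))/3 = (⅓)*(128/11) = 128/33 ≈ 3.8788)
(b + m(W))² = (128/33 + 0)² = (128/33)² = 16384/1089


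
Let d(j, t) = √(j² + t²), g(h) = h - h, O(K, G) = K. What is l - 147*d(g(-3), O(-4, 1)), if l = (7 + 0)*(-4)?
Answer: -616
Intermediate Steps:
g(h) = 0
l = -28 (l = 7*(-4) = -28)
l - 147*d(g(-3), O(-4, 1)) = -28 - 147*√(0² + (-4)²) = -28 - 147*√(0 + 16) = -28 - 147*√16 = -28 - 147*4 = -28 - 588 = -616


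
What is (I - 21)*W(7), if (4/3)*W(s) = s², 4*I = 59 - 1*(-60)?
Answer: 5145/16 ≈ 321.56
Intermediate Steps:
I = 119/4 (I = (59 - 1*(-60))/4 = (59 + 60)/4 = (¼)*119 = 119/4 ≈ 29.750)
W(s) = 3*s²/4
(I - 21)*W(7) = (119/4 - 21)*((¾)*7²) = 35*((¾)*49)/4 = (35/4)*(147/4) = 5145/16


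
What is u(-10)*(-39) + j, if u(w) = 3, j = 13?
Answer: -104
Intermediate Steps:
u(-10)*(-39) + j = 3*(-39) + 13 = -117 + 13 = -104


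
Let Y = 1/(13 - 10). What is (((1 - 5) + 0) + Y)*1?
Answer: -11/3 ≈ -3.6667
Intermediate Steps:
Y = ⅓ (Y = 1/3 = ⅓ ≈ 0.33333)
(((1 - 5) + 0) + Y)*1 = (((1 - 5) + 0) + ⅓)*1 = ((-4 + 0) + ⅓)*1 = (-4 + ⅓)*1 = -11/3*1 = -11/3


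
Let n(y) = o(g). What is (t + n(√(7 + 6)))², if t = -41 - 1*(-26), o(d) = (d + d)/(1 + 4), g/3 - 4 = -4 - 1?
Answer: 6561/25 ≈ 262.44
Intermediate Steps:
g = -3 (g = 12 + 3*(-4 - 1) = 12 + 3*(-5) = 12 - 15 = -3)
o(d) = 2*d/5 (o(d) = (2*d)/5 = (2*d)*(⅕) = 2*d/5)
t = -15 (t = -41 + 26 = -15)
n(y) = -6/5 (n(y) = (⅖)*(-3) = -6/5)
(t + n(√(7 + 6)))² = (-15 - 6/5)² = (-81/5)² = 6561/25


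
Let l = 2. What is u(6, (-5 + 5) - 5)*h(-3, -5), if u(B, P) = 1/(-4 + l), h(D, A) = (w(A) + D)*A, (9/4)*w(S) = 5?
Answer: -35/18 ≈ -1.9444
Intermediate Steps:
w(S) = 20/9 (w(S) = (4/9)*5 = 20/9)
h(D, A) = A*(20/9 + D) (h(D, A) = (20/9 + D)*A = A*(20/9 + D))
u(B, P) = -½ (u(B, P) = 1/(-4 + 2) = 1/(-2) = -½)
u(6, (-5 + 5) - 5)*h(-3, -5) = -(-5)*(20 + 9*(-3))/18 = -(-5)*(20 - 27)/18 = -(-5)*(-7)/18 = -½*35/9 = -35/18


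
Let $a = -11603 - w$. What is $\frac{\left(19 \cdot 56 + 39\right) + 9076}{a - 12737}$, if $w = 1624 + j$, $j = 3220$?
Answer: $- \frac{3393}{9728} \approx -0.34879$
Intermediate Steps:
$w = 4844$ ($w = 1624 + 3220 = 4844$)
$a = -16447$ ($a = -11603 - 4844 = -16447$)
$\frac{\left(19 \cdot 56 + 39\right) + 9076}{a - 12737} = \frac{\left(19 \cdot 56 + 39\right) + 9076}{-16447 - 12737} = \frac{\left(1064 + 39\right) + 9076}{-29184} = \left(1103 + 9076\right) \left(- \frac{1}{29184}\right) = 10179 \left(- \frac{1}{29184}\right) = - \frac{3393}{9728}$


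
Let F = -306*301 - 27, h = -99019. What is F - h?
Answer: 6886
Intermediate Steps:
F = -92133 (F = -92106 - 27 = -92133)
F - h = -92133 - 1*(-99019) = -92133 + 99019 = 6886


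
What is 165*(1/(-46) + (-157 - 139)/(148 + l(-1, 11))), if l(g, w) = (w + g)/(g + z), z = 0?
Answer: -715/2 ≈ -357.50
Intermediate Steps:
l(g, w) = (g + w)/g (l(g, w) = (w + g)/(g + 0) = (g + w)/g)
165*(1/(-46) + (-157 - 139)/(148 + l(-1, 11))) = 165*(1/(-46) + (-157 - 139)/(148 + (-1 + 11)/(-1))) = 165*(-1/46 - 296/(148 - 1*10)) = 165*(-1/46 - 296/(148 - 10)) = 165*(-1/46 - 296/138) = 165*(-1/46 - 296*1/138) = 165*(-1/46 - 148/69) = 165*(-13/6) = -715/2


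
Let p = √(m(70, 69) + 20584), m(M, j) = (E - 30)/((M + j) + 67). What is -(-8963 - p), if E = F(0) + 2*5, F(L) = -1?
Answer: 8963 + √873498298/206 ≈ 9106.5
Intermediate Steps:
E = 9 (E = -1 + 2*5 = -1 + 10 = 9)
m(M, j) = -21/(67 + M + j) (m(M, j) = (9 - 30)/((M + j) + 67) = -21/(67 + M + j))
p = √873498298/206 (p = √(-21/(67 + 70 + 69) + 20584) = √(-21/206 + 20584) = √(4240283/206) = √873498298/206 ≈ 143.47)
-(-8963 - p) = -(-8963 - √873498298/206) = 8963 + √873498298/206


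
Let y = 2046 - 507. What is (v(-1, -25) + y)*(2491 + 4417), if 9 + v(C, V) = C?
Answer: 10562332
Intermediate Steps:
v(C, V) = -9 + C
y = 1539
(v(-1, -25) + y)*(2491 + 4417) = ((-9 - 1) + 1539)*(2491 + 4417) = (-10 + 1539)*6908 = 1529*6908 = 10562332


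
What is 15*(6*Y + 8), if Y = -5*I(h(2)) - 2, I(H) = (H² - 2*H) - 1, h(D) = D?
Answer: 390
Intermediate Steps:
I(H) = -1 + H² - 2*H
Y = 3 (Y = -5*(-1 + 2² - 2*2) - 2 = -5*(-1 + 4 - 4) - 2 = -5*(-1) - 2 = 5 - 2 = 3)
15*(6*Y + 8) = 15*(6*3 + 8) = 15*(18 + 8) = 15*26 = 390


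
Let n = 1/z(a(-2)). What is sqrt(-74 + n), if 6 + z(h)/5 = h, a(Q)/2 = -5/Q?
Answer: I*sqrt(1855)/5 ≈ 8.6139*I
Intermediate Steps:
a(Q) = -10/Q (a(Q) = 2*(-5/Q) = -10/Q)
z(h) = -30 + 5*h
n = -1/5 (n = 1/(-30 + 5*(-10/(-2))) = 1/(-30 + 5*(-10*(-1/2))) = 1/(-30 + 5*5) = 1/(-30 + 25) = 1/(-5) = -1/5 ≈ -0.20000)
sqrt(-74 + n) = sqrt(-74 - 1/5) = sqrt(-371/5) = I*sqrt(1855)/5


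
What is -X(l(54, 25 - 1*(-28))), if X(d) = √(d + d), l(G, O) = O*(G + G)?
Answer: -6*√318 ≈ -107.00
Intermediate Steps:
l(G, O) = 2*G*O (l(G, O) = O*(2*G) = 2*G*O)
X(d) = √2*√d (X(d) = √(2*d) = √2*√d)
-X(l(54, 25 - 1*(-28))) = -√2*√(2*54*(25 - 1*(-28))) = -√2*√(2*54*(25 + 28)) = -√2*√(2*54*53) = -√2*√5724 = -√2*6*√159 = -6*√318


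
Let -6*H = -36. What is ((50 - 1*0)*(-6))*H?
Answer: -1800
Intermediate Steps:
H = 6 (H = -⅙*(-36) = 6)
((50 - 1*0)*(-6))*H = ((50 - 1*0)*(-6))*6 = ((50 + 0)*(-6))*6 = (50*(-6))*6 = -300*6 = -1800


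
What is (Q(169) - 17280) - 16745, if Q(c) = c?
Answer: -33856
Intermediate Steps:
(Q(169) - 17280) - 16745 = (169 - 17280) - 16745 = -17111 - 16745 = -33856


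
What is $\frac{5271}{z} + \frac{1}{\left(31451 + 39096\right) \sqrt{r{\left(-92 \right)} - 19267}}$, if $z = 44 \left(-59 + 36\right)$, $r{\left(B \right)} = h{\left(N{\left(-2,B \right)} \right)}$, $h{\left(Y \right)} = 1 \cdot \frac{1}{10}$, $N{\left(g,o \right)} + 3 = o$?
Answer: $- \frac{5271}{1012} - \frac{i \sqrt{1926690}}{13592219943} \approx -5.2085 - 1.0212 \cdot 10^{-7} i$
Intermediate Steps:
$N{\left(g,o \right)} = -3 + o$
$h{\left(Y \right)} = \frac{1}{10}$ ($h{\left(Y \right)} = 1 \cdot \frac{1}{10} = \frac{1}{10}$)
$r{\left(B \right)} = \frac{1}{10}$
$z = -1012$ ($z = 44 \left(-23\right) = -1012$)
$\frac{5271}{z} + \frac{1}{\left(31451 + 39096\right) \sqrt{r{\left(-92 \right)} - 19267}} = \frac{5271}{-1012} + \frac{1}{\left(31451 + 39096\right) \sqrt{\frac{1}{10} - 19267}} = 5271 \left(- \frac{1}{1012}\right) + \frac{1}{70547 \sqrt{- \frac{192669}{10}}} = - \frac{5271}{1012} + \frac{1}{70547 \frac{i \sqrt{1926690}}{10}} = - \frac{5271}{1012} + \frac{\left(- \frac{1}{192669}\right) i \sqrt{1926690}}{70547} = - \frac{5271}{1012} - \frac{i \sqrt{1926690}}{13592219943}$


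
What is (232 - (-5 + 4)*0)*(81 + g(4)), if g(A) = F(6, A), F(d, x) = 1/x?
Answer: 18850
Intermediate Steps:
g(A) = 1/A
(232 - (-5 + 4)*0)*(81 + g(4)) = (232 - (-5 + 4)*0)*(81 + 1/4) = (232 - (-1)*0)*(81 + ¼) = (232 - 1*0)*(325/4) = (232 + 0)*(325/4) = 232*(325/4) = 18850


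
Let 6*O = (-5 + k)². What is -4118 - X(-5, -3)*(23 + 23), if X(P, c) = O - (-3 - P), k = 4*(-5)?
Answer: -26453/3 ≈ -8817.7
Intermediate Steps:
k = -20
O = 625/6 (O = (-5 - 20)²/6 = (⅙)*(-25)² = (⅙)*625 = 625/6 ≈ 104.17)
X(P, c) = 643/6 + P (X(P, c) = 625/6 - (-3 - P) = 625/6 + (3 + P) = 643/6 + P)
-4118 - X(-5, -3)*(23 + 23) = -4118 - (643/6 - 5)*(23 + 23) = -4118 - 613*46/6 = -4118 - 1*14099/3 = -4118 - 14099/3 = -26453/3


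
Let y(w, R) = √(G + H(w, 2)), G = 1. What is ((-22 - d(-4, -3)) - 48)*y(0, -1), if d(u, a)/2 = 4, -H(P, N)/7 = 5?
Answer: -78*I*√34 ≈ -454.81*I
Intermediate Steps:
H(P, N) = -35 (H(P, N) = -7*5 = -35)
d(u, a) = 8 (d(u, a) = 2*4 = 8)
y(w, R) = I*√34 (y(w, R) = √(1 - 35) = √(-34) = I*√34)
((-22 - d(-4, -3)) - 48)*y(0, -1) = ((-22 - 1*8) - 48)*(I*√34) = ((-22 - 8) - 48)*(I*√34) = (-30 - 48)*(I*√34) = -78*I*√34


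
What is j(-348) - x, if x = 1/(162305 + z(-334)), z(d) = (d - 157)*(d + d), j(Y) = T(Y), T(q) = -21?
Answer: -10296154/490293 ≈ -21.000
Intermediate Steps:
j(Y) = -21
z(d) = 2*d*(-157 + d) (z(d) = (-157 + d)*(2*d) = 2*d*(-157 + d))
x = 1/490293 (x = 1/(162305 + 2*(-334)*(-157 - 334)) = 1/(162305 + 2*(-334)*(-491)) = 1/(162305 + 327988) = 1/490293 ≈ 2.0396e-6)
j(-348) - x = -21 - 1*1/490293 = -21 - 1/490293 = -10296154/490293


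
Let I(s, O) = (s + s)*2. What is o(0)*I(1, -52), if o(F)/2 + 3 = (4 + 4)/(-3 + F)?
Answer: -136/3 ≈ -45.333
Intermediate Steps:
I(s, O) = 4*s (I(s, O) = (2*s)*2 = 4*s)
o(F) = -6 + 16/(-3 + F) (o(F) = -6 + 2*((4 + 4)/(-3 + F)) = -6 + 2*(8/(-3 + F)) = -6 + 16/(-3 + F))
o(0)*I(1, -52) = (2*(17 - 3*0)/(-3 + 0))*(4*1) = (2*(17 + 0)/(-3))*4 = (2*(-⅓)*17)*4 = -34/3*4 = -136/3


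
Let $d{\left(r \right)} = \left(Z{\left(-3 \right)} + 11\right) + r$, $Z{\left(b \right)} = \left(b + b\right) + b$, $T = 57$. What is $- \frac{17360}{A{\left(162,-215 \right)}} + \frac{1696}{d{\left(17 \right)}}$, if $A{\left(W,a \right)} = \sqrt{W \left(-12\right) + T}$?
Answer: $\frac{1696}{19} + \frac{17360 i \sqrt{1887}}{1887} \approx 89.263 + 399.64 i$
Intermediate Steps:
$Z{\left(b \right)} = 3 b$ ($Z{\left(b \right)} = 2 b + b = 3 b$)
$d{\left(r \right)} = 2 + r$ ($d{\left(r \right)} = \left(3 \left(-3\right) + 11\right) + r = \left(-9 + 11\right) + r = 2 + r$)
$A{\left(W,a \right)} = \sqrt{57 - 12 W}$ ($A{\left(W,a \right)} = \sqrt{W \left(-12\right) + 57} = \sqrt{- 12 W + 57} = \sqrt{57 - 12 W}$)
$- \frac{17360}{A{\left(162,-215 \right)}} + \frac{1696}{d{\left(17 \right)}} = - \frac{17360}{\sqrt{57 - 1944}} + \frac{1696}{2 + 17} = - \frac{17360}{\sqrt{57 - 1944}} + \frac{1696}{19} = - \frac{17360}{\sqrt{-1887}} + 1696 \cdot \frac{1}{19} = - \frac{17360}{i \sqrt{1887}} + \frac{1696}{19} = - 17360 \left(- \frac{i \sqrt{1887}}{1887}\right) + \frac{1696}{19} = \frac{17360 i \sqrt{1887}}{1887} + \frac{1696}{19} = \frac{1696}{19} + \frac{17360 i \sqrt{1887}}{1887}$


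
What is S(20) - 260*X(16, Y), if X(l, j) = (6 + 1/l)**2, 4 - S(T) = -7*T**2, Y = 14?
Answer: -432129/64 ≈ -6752.0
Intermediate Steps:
S(T) = 4 + 7*T**2 (S(T) = 4 - (-7)*T**2 = 4 + 7*T**2)
S(20) - 260*X(16, Y) = (4 + 7*20**2) - 260*(1 + 6*16)**2/16**2 = (4 + 7*400) - 65*(1 + 96)**2/64 = (4 + 2800) - 65*97**2/64 = 2804 - 65*9409/64 = 2804 - 260*9409/256 = 2804 - 611585/64 = -432129/64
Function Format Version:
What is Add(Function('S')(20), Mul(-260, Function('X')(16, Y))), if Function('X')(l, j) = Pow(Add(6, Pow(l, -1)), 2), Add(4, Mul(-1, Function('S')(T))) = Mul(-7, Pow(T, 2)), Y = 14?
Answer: Rational(-432129, 64) ≈ -6752.0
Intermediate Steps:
Function('S')(T) = Add(4, Mul(7, Pow(T, 2))) (Function('S')(T) = Add(4, Mul(-1, Mul(-7, Pow(T, 2)))) = Add(4, Mul(7, Pow(T, 2))))
Add(Function('S')(20), Mul(-260, Function('X')(16, Y))) = Add(Add(4, Mul(7, Pow(20, 2))), Mul(-260, Mul(Pow(16, -2), Pow(Add(1, Mul(6, 16)), 2)))) = Add(Add(4, Mul(7, 400)), Mul(-260, Mul(Rational(1, 256), Pow(Add(1, 96), 2)))) = Add(Add(4, 2800), Mul(-260, Mul(Rational(1, 256), Pow(97, 2)))) = Add(2804, Mul(-260, Mul(Rational(1, 256), 9409))) = Add(2804, Mul(-260, Rational(9409, 256))) = Add(2804, Rational(-611585, 64)) = Rational(-432129, 64)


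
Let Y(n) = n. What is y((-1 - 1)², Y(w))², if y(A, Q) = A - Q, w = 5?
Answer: 1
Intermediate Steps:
y((-1 - 1)², Y(w))² = ((-1 - 1)² - 1*5)² = ((-2)² - 5)² = (4 - 5)² = (-1)² = 1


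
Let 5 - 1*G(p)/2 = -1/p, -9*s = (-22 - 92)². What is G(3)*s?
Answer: -46208/3 ≈ -15403.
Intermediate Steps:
s = -1444 (s = -(-22 - 92)²/9 = -⅑*(-114)² = -⅑*12996 = -1444)
G(p) = 10 + 2/p (G(p) = 10 - (-2)/p = 10 + 2/p)
G(3)*s = (10 + 2/3)*(-1444) = (10 + 2*(⅓))*(-1444) = (10 + ⅔)*(-1444) = (32/3)*(-1444) = -46208/3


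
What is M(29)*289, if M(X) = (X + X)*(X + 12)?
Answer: 687242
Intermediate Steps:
M(X) = 2*X*(12 + X) (M(X) = (2*X)*(12 + X) = 2*X*(12 + X))
M(29)*289 = (2*29*(12 + 29))*289 = (2*29*41)*289 = 2378*289 = 687242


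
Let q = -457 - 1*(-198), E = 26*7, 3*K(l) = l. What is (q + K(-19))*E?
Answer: -144872/3 ≈ -48291.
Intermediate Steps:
K(l) = l/3
E = 182
q = -259 (q = -457 + 198 = -259)
(q + K(-19))*E = (-259 + (⅓)*(-19))*182 = (-259 - 19/3)*182 = -796/3*182 = -144872/3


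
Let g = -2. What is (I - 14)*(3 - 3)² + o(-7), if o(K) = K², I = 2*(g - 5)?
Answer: 49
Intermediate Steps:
I = -14 (I = 2*(-2 - 5) = 2*(-7) = -14)
(I - 14)*(3 - 3)² + o(-7) = (-14 - 14)*(3 - 3)² + (-7)² = -28*0² + 49 = -28*0 + 49 = 0 + 49 = 49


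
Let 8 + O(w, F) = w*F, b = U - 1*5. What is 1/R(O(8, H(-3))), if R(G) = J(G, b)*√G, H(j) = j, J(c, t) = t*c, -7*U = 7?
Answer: -I*√2/1536 ≈ -0.00092071*I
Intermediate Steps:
U = -1 (U = -⅐*7 = -1)
b = -6 (b = -1 - 1*5 = -1 - 5 = -6)
J(c, t) = c*t
O(w, F) = -8 + F*w (O(w, F) = -8 + w*F = -8 + F*w)
R(G) = -6*G^(3/2) (R(G) = (G*(-6))*√G = (-6*G)*√G = -6*G^(3/2))
1/R(O(8, H(-3))) = 1/(-6*(-8 - 3*8)^(3/2)) = 1/(-6*(-8 - 24)^(3/2)) = 1/(-(-768)*I*√2) = 1/(768*I*√2) = -I*√2/1536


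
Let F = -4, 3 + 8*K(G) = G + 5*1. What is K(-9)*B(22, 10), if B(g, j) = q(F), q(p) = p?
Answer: 7/2 ≈ 3.5000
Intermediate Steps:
K(G) = 1/4 + G/8 (K(G) = -3/8 + (G + 5*1)/8 = -3/8 + (G + 5)/8 = -3/8 + (5 + G)/8 = -3/8 + (5/8 + G/8) = 1/4 + G/8)
B(g, j) = -4
K(-9)*B(22, 10) = (1/4 + (1/8)*(-9))*(-4) = (1/4 - 9/8)*(-4) = -7/8*(-4) = 7/2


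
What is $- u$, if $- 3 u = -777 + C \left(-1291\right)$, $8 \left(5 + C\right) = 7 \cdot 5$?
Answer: $\frac{239}{24} \approx 9.9583$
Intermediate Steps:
$C = - \frac{5}{8}$ ($C = -5 + \frac{7 \cdot 5}{8} = -5 + \frac{1}{8} \cdot 35 = -5 + \frac{35}{8} = - \frac{5}{8} \approx -0.625$)
$u = - \frac{239}{24}$ ($u = - \frac{-777 - - \frac{6455}{8}}{3} = - \frac{-777 + \frac{6455}{8}}{3} = \left(- \frac{1}{3}\right) \frac{239}{8} = - \frac{239}{24} \approx -9.9583$)
$- u = \left(-1\right) \left(- \frac{239}{24}\right) = \frac{239}{24}$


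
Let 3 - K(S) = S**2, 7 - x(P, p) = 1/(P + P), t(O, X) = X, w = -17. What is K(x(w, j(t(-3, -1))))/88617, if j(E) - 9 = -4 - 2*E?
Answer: -53653/102441252 ≈ -0.00052374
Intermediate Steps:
j(E) = 5 - 2*E (j(E) = 9 + (-4 - 2*E) = 5 - 2*E)
x(P, p) = 7 - 1/(2*P) (x(P, p) = 7 - 1/(P + P) = 7 - 1/(2*P))
K(S) = 3 - S**2
K(x(w, j(t(-3, -1))))/88617 = (3 - (7 - 1/2/(-17))**2)/88617 = (3 - (7 - 1/2*(-1/17))**2)*(1/88617) = (3 - (7 + 1/34)**2)*(1/88617) = (3 - (239/34)**2)*(1/88617) = (3 - 1*57121/1156)*(1/88617) = (3 - 57121/1156)*(1/88617) = -53653/1156*1/88617 = -53653/102441252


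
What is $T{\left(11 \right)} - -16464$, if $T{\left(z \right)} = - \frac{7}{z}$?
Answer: $\frac{181097}{11} \approx 16463.0$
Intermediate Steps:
$T{\left(11 \right)} - -16464 = - \frac{7}{11} - -16464 = \left(-7\right) \frac{1}{11} + 16464 = - \frac{7}{11} + 16464 = \frac{181097}{11}$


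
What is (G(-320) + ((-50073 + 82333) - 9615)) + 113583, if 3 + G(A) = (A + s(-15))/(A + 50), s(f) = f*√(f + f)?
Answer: 3678107/27 + I*√30/18 ≈ 1.3623e+5 + 0.30429*I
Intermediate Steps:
s(f) = √2*f^(3/2) (s(f) = f*√(2*f) = f*(√2*√f) = √2*f^(3/2))
G(A) = -3 + (A - 15*I*√30)/(50 + A) (G(A) = -3 + (A + √2*(-15)^(3/2))/(A + 50) = -3 + (A + √2*(-15*I*√15))/(50 + A) = -3 + (A - 15*I*√30)/(50 + A))
(G(-320) + ((-50073 + 82333) - 9615)) + 113583 = ((-150 - 2*(-320) - 15*I*√30)/(50 - 320) + ((-50073 + 82333) - 9615)) + 113583 = ((-150 + 640 - 15*I*√30)/(-270) + (32260 - 9615)) + 113583 = (-(490 - 15*I*√30)/270 + 22645) + 113583 = ((-49/27 + I*√30/18) + 22645) + 113583 = (611366/27 + I*√30/18) + 113583 = 3678107/27 + I*√30/18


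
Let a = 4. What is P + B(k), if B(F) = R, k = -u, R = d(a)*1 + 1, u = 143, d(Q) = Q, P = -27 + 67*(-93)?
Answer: -6253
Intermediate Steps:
P = -6258 (P = -27 - 6231 = -6258)
R = 5 (R = 4*1 + 1 = 4 + 1 = 5)
k = -143 (k = -1*143 = -143)
B(F) = 5
P + B(k) = -6258 + 5 = -6253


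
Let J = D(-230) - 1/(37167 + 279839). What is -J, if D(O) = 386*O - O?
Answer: 28070881301/317006 ≈ 88550.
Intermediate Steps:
D(O) = 385*O
J = -28070881301/317006 (J = 385*(-230) - 1/(37167 + 279839) = -88550 - 1/317006 = -28070881301/317006 ≈ -88550.)
-J = -1*(-28070881301/317006) = 28070881301/317006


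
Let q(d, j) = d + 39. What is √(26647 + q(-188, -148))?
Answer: √26498 ≈ 162.78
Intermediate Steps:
q(d, j) = 39 + d
√(26647 + q(-188, -148)) = √(26647 + (39 - 188)) = √(26647 - 149) = √26498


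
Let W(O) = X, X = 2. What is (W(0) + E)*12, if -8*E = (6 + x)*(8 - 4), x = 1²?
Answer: -18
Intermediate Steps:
x = 1
W(O) = 2
E = -7/2 (E = -(6 + 1)*(8 - 4)/8 = -7*4/8 = -⅛*28 = -7/2 ≈ -3.5000)
(W(0) + E)*12 = (2 - 7/2)*12 = -3/2*12 = -18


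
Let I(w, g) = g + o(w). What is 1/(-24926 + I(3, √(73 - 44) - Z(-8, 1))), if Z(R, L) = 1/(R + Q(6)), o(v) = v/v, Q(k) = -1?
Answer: -2018916/50321254627 - 81*√29/50321254627 ≈ -4.0129e-5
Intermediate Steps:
o(v) = 1
Z(R, L) = 1/(-1 + R) (Z(R, L) = 1/(R - 1) = 1/(-1 + R))
I(w, g) = 1 + g (I(w, g) = g + 1 = 1 + g)
1/(-24926 + I(3, √(73 - 44) - Z(-8, 1))) = 1/(-24926 + (1 + (√(73 - 44) - 1/(-1 - 8)))) = 1/(-24926 + (1 + (√29 - 1/(-9)))) = 1/(-24926 + (1 + (√29 - 1*(-⅑)))) = 1/(-24926 + (1 + (√29 + ⅑))) = 1/(-24926 + (1 + (⅑ + √29))) = 1/(-24926 + (10/9 + √29)) = 1/(-224324/9 + √29)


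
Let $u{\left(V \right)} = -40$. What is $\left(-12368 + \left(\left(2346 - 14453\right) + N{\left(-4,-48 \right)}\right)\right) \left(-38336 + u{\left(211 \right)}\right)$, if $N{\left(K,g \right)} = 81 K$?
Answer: $951686424$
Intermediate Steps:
$\left(-12368 + \left(\left(2346 - 14453\right) + N{\left(-4,-48 \right)}\right)\right) \left(-38336 + u{\left(211 \right)}\right) = \left(-12368 + \left(\left(2346 - 14453\right) + 81 \left(-4\right)\right)\right) \left(-38336 - 40\right) = \left(-12368 - 12431\right) \left(-38376\right) = \left(-24799\right) \left(-38376\right) = 951686424$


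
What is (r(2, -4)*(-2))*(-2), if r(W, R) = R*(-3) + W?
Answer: 56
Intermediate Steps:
r(W, R) = W - 3*R (r(W, R) = -3*R + W = W - 3*R)
(r(2, -4)*(-2))*(-2) = ((2 - 3*(-4))*(-2))*(-2) = ((2 + 12)*(-2))*(-2) = (14*(-2))*(-2) = -28*(-2) = 56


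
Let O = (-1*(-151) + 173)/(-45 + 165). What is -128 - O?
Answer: -1307/10 ≈ -130.70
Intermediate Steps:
O = 27/10 (O = (151 + 173)/120 = 324*(1/120) = 27/10 ≈ 2.7000)
-128 - O = -128 - 1*27/10 = -128 - 27/10 = -1307/10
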